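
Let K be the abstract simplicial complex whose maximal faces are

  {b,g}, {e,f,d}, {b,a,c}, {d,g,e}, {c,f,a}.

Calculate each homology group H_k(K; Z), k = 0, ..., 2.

Order the vertices as a < b < c < d < e < f < g. Listing each simplex with vertices in this order, K has dimension 2 with simplices:

  0-simplices (7): a, b, c, d, e, f, g
  1-simplices (11): ab, ac, af, bc, bg, cf, de, df, dg, ef, eg
  2-simplices (4): abc, acf, def, deg

Hence C_0 ≅ Z^7, C_1 ≅ Z^11, C_2 ≅ Z^4.

∂_1: C_1 → C_0 sends each edge [p,q] (with p < q) to q − p. For instance
  ∂bc = c − b.
The resulting 7×11 matrix has rank 6, and its Smith normal form has invariant factors (1,1,1,1,1,1).

∂_2: C_2 → C_1 acts by ∂[p,q,r] = [q,r] − [p,r] + [p,q]. For instance
  ∂abc = bc − ac + ab,
  ∂deg = eg − dg + de.
The resulting 11×4 matrix has rank 4, and its Smith normal form has invariant factors (1,1,1,1).

Now H_k = ker ∂_k / im ∂_{k+1}, so:

  H_0: rank C_0 − rank ∂_1 = 7 − 6 = 1, and the invariant factors of ∂_1 are all 1, so H_0 ≅ Z.
  H_1: rank ker ∂_1 − rank ∂_2 = (11 − 6) − 4 = 1, and the invariant factors of ∂_2 are all 1, so H_1 ≅ Z.
  H_2: rank ker ∂_2 − rank ∂_3 = (4 − 4) − 0 = 0, and there is no ∂_3, so H_2 ≅ 0.

H_0 ≅ Z,  H_1 ≅ Z,  H_2 = 0.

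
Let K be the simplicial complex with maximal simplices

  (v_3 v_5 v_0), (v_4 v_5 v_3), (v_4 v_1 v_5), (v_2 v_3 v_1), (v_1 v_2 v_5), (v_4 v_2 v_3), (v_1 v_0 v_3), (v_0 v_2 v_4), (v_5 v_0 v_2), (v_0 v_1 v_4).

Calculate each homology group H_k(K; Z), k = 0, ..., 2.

Take the total order v_0 < v_1 < v_2 < v_3 < v_4 < v_5 on the vertex set. Then K (dimension 2) consists of the simplices:

  0-simplices (6): [v_0], [v_1], [v_2], [v_3], [v_4], [v_5]
  1-simplices (15): (15 of them)
  2-simplices (10): [v_0,v_1,v_3], [v_0,v_1,v_4], [v_0,v_2,v_4], [v_0,v_2,v_5], [v_0,v_3,v_5], [v_1,v_2,v_3], [v_1,v_2,v_5], [v_1,v_4,v_5], [v_2,v_3,v_4], [v_3,v_4,v_5]

Hence C_0 ≅ Z^6, C_1 ≅ Z^15, C_2 ≅ Z^10.

∂_1: C_1 → C_0 maps an edge to its endpoints' difference, ∂[p,q] = q − p. For instance
  ∂[v_1,v_4] = [v_4] − [v_1].
The resulting 6×15 matrix has rank 5, and its Smith normal form has invariant factors (1,1,1,1,1).

The boundary map ∂_2: C_2 → C_1 sends each 2-simplex [p,q,r] to [q,r] − [p,r] + [p,q]. For instance
  ∂[v_0,v_1,v_4] = [v_1,v_4] − [v_0,v_4] + [v_0,v_1],
  ∂[v_1,v_4,v_5] = [v_4,v_5] − [v_1,v_5] + [v_1,v_4].
This gives a 15×10 integer matrix of rank 10; reducing to Smith normal form yields diagonal entries (1,1,1,1,1,1,1,1,1,2).

Reading off H_k = ker ∂_k / im ∂_{k+1}:

  H_0: rank C_0 − rank ∂_1 = 6 − 5 = 1, and the invariant factors of ∂_1 are all 1, so H_0 ≅ Z.
  H_1: rank ker ∂_1 − rank ∂_2 = (15 − 5) − 10 = 0, and ∂_2 has invariant factor 2 > 1, so H_1 ≅ Z/2.
  H_2: rank ker ∂_2 − rank ∂_3 = (10 − 10) − 0 = 0, and there is no ∂_3, so H_2 ≅ 0.

As a check, the Euler characteristic is 6 − 15 + 10 = 1, which agrees with 1 − 0 + 0 = 1.
(K is a triangulation of the real projective plane RP^2.)

H_0 ≅ Z,  H_1 ≅ Z/2,  H_2 = 0.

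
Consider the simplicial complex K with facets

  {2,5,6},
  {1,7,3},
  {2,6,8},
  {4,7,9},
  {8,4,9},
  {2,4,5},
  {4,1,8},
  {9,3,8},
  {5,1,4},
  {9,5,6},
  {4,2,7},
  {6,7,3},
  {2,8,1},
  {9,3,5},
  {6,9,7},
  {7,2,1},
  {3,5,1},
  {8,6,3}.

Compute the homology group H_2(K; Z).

H_2 ≅ 0.

We work with the vertex ordering 1 < 2 < 3 < 4 < 5 < 6 < 7 < 8 < 9. The simplices of K, each written with vertices in increasing order, are:

  0-simplices (9): [1], [2], [3], [4], [5], [6], [7], [8], [9]
  1-simplices (27): (27 of them)
  2-simplices (18): [1,2,7], [1,2,8], [1,3,5], [1,3,7], [1,4,5], [1,4,8], [2,4,5], [2,4,7], [2,5,6], [2,6,8], [3,5,9], [3,6,7], [3,6,8], [3,8,9], [4,7,9], [4,8,9], [5,6,9], [6,7,9]

so the chain groups are C_0 ≅ Z^9, C_1 ≅ Z^27, C_2 ≅ Z^18.

∂_1: C_1 → C_0 is given by ∂[p,q] = [q] − [p].
The 9×27 boundary matrix has rank 8 and Smith normal form diag(1,1,1,1,1,1,1,1).

∂_2: C_2 → C_1 sends each 2-simplex [p,q,r] to [q,r] − [p,r] + [p,q]. For instance
  ∂[4,7,9] = [7,9] − [4,9] + [4,7],
  ∂[2,6,8] = [6,8] − [2,8] + [2,6].
The 27×18 boundary matrix has rank 18 and Smith normal form diag(1,1,1,1,1,1,1,1,1,1,1,1,1,1,1,1,1,2).

From H_k ≅ ker(∂_k) / im(∂_{k+1}) we obtain:

  H_2: rank ker ∂_2 − rank ∂_3 = (18 − 18) − 0 = 0, and there is no ∂_3, so H_2 ≅ 0.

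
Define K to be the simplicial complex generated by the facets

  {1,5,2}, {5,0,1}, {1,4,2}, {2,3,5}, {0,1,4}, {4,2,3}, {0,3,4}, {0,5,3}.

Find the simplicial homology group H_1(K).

H_1 ≅ 0.

K has 6 vertices, 12 edges, 8 triangles.
rank ∂_1 = 5, rank ∂_2 = 7 ⇒ b_1 = 12 − 5 − 7 = 0; all invariant factors of ∂_2 are 1 so no torsion. So H_1 = 0.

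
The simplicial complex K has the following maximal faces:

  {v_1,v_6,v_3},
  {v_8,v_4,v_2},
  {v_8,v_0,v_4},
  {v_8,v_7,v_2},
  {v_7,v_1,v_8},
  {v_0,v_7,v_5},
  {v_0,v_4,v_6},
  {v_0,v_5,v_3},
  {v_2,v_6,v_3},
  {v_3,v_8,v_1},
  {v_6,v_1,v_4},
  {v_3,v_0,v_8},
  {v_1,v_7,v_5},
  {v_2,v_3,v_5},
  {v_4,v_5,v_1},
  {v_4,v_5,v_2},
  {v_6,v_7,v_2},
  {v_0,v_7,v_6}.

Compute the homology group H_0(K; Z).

K has 9 vertices, 27 edges, 18 triangles.
rank ∂_0 = 0, rank ∂_1 = 8 ⇒ b_0 = 9 − 0 − 8 = 1; all invariant factors of ∂_1 are 1 so no torsion. So H_0 ≅ Z.

H_0 = Z.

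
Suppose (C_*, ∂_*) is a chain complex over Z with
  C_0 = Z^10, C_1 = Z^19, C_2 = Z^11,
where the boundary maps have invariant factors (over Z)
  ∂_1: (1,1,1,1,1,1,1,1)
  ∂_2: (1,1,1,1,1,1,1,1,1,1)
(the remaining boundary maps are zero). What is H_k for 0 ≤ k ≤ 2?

H_0 ≅ Z^2,  H_1 ≅ Z,  H_2 ≅ Z.

H_0: b_0 = 10 − 0 − 8 = 2; torsion from ∂_1 factors > 1: none. So H_0 ≅ Z^2.
H_1: b_1 = 19 − 8 − 10 = 1; torsion from ∂_2 factors > 1: none. So H_1 ≅ Z.
H_2: b_2 = 11 − 10 − 0 = 1; torsion from ∂_3 factors > 1: none. So H_2 ≅ Z.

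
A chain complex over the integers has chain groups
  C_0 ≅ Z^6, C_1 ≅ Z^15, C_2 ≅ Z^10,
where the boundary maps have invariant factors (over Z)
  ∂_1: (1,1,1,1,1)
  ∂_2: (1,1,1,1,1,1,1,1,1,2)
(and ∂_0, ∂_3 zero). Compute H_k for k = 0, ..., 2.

H_0: b_0 = 6 − 0 − 5 = 1; torsion from ∂_1 factors > 1: none. So H_0 ≅ Z.
H_1: b_1 = 15 − 5 − 10 = 0; torsion from ∂_2 factors > 1: [2]. So H_1 ≅ Z_2.
H_2: b_2 = 10 − 10 − 0 = 0; torsion from ∂_3 factors > 1: none. So H_2 ≅ 0.

H_0 ≅ Z,  H_1 ≅ Z_2,  H_2 = 0.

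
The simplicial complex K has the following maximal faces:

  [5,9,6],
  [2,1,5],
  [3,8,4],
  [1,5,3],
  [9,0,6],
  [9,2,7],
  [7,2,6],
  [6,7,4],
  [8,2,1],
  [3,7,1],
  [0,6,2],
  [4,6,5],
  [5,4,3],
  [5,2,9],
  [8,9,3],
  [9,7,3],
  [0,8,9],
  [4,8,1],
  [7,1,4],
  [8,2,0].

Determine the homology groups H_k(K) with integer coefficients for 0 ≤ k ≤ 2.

H_0 ≅ Z,  H_1 ≅ Z × Z/2,  H_2 = 0.

Fix the vertex order 0 < 1 < 2 < 3 < 4 < 5 < 6 < 7 < 8 < 9 and write every simplex with vertices in increasing order. Then dim K = 2 and the simplices of K are:

  0-simplices (10): [0], [1], [2], [3], [4], [5], [6], [7], [8], [9]
  1-simplices (30): (30 of them)
  2-simplices (20): (20 of them)

giving chain groups C_0 ≅ Z^10, C_1 ≅ Z^30, C_2 ≅ Z^20.

∂_1: C_1 → C_0 sends each edge [p,q] (with p < q) to q − p. For instance
  ∂[4,8] = [8] − [4].
The 10×30 boundary matrix has rank 9 and Smith normal form diag(1,1,1,1,1,1,1,1,1).

∂_2: C_2 → C_1 maps a triangle to the signed sum of its edges. For instance
  ∂[1,4,7] = [4,7] − [1,7] + [1,4],
  ∂[0,2,8] = [2,8] − [0,8] + [0,2].
As a 30×20 matrix over Z this has rank 20, with invariant factors (1,1,1,1,1,1,1,1,1,1,1,1,1,1,1,1,1,1,1,2).

Computing H_k = (kernel of ∂_k) / (image of ∂_{k+1}):

  H_0: rank C_0 − rank ∂_1 = 10 − 9 = 1, and the invariant factors of ∂_1 are all 1, so H_0 = Z.
  H_1: rank ker ∂_1 − rank ∂_2 = (30 − 9) − 20 = 1, and ∂_2 has invariant factor 2 > 1, so H_1 = Z × Z/2.
  H_2: rank ker ∂_2 − rank ∂_3 = (20 − 20) − 0 = 0, and there is no ∂_3, so H_2 = 0.

As a check, the Euler characteristic is 10 − 30 + 20 = 0, which agrees with 1 − 1 + 0 = 0.
(K is a triangulation of the Klein bottle.)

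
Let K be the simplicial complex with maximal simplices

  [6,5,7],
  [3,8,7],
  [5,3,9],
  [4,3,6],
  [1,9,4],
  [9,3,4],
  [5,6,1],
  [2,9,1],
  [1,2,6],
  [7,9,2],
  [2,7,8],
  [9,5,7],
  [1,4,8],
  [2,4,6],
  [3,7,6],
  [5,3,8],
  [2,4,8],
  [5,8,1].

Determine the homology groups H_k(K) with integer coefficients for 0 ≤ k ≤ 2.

H_0 ≅ Z,  H_1 ≅ Z × Z/2,  H_2 = 0.

Take the total order 1 < 2 < 3 < 4 < 5 < 6 < 7 < 8 < 9 on the vertex set. Then K (dimension 2) consists of the simplices:

  0-simplices (9): [1], [2], [3], [4], [5], [6], [7], [8], [9]
  1-simplices (27): (27 of them)
  2-simplices (18): [1,2,6], [1,2,9], [1,4,8], [1,4,9], [1,5,6], [1,5,8], [2,4,6], [2,4,8], [2,7,8], [2,7,9], [3,4,6], [3,4,9], [3,5,8], [3,5,9], [3,6,7], [3,7,8], [5,6,7], [5,7,9]

giving chain groups C_0 ≅ Z^9, C_1 ≅ Z^27, C_2 ≅ Z^18.

Boundary ∂_1: C_1 → C_0 sends each edge [p,q] (with p < q) to q − p.
The resulting 9×27 matrix has rank 8, and its Smith normal form has invariant factors (1,1,1,1,1,1,1,1).

The boundary map ∂_2: C_2 → C_1 maps a triangle to the signed sum of its edges. For instance
  ∂[2,4,6] = [4,6] − [2,6] + [2,4],
  ∂[5,7,9] = [7,9] − [5,9] + [5,7].
The resulting 27×18 matrix has rank 18, and its Smith normal form has invariant factors (1,1,1,1,1,1,1,1,1,1,1,1,1,1,1,1,1,2).

Computing H_k = (kernel of ∂_k) / (image of ∂_{k+1}):

  H_0: rank C_0 − rank ∂_1 = 9 − 8 = 1, and the invariant factors of ∂_1 are all 1, so H_0 = Z.
  H_1: rank ker ∂_1 − rank ∂_2 = (27 − 8) − 18 = 1, and ∂_2 has invariant factor 2 > 1, so H_1 = Z × Z/2.
  H_2: rank ker ∂_2 − rank ∂_3 = (18 − 18) − 0 = 0, and there is no ∂_3, so H_2 = 0.

As a check, the Euler characteristic is 9 − 27 + 18 = 0, which agrees with 1 − 1 + 0 = 0.
(K is a triangulation of the Klein bottle.)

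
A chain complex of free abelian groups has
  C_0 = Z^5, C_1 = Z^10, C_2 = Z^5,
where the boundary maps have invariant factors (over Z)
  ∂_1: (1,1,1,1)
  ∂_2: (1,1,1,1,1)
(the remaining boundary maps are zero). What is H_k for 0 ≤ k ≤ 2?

H_0: b_0 = 5 − 0 − 4 = 1; torsion from ∂_1 factors > 1: none. So H_0 ≅ Z.
H_1: b_1 = 10 − 4 − 5 = 1; torsion from ∂_2 factors > 1: none. So H_1 ≅ Z.
H_2: b_2 = 5 − 5 − 0 = 0; torsion from ∂_3 factors > 1: none. So H_2 ≅ 0.

H_0 ≅ Z,  H_1 ≅ Z,  H_2 = 0.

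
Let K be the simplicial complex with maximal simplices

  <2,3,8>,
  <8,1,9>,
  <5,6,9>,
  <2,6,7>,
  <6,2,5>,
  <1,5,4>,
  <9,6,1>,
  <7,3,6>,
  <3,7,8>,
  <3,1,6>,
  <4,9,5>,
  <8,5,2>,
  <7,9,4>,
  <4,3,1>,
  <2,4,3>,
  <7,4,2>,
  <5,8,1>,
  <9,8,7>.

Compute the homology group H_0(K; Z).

Order the vertices as 1 < 2 < 3 < 4 < 5 < 6 < 7 < 8 < 9. Listing each simplex with vertices in this order, K has dimension 2 with simplices:

  0-simplices (9): [1], [2], [3], [4], [5], [6], [7], [8], [9]
  1-simplices (27): (27 of them)
  2-simplices (18): [1,3,4], [1,3,6], [1,4,5], [1,5,8], [1,6,9], [1,8,9], [2,3,4], [2,3,8], [2,4,7], [2,5,6], [2,5,8], [2,6,7], [3,6,7], [3,7,8], [4,5,9], [4,7,9], [5,6,9], [7,8,9]

giving chain groups C_0 ≅ Z^9, C_1 ≅ Z^27, C_2 ≅ Z^18.

Boundary ∂_1: C_1 → C_0 is given by ∂[p,q] = [q] − [p]. For instance
  ∂[5,8] = [8] − [5].
The resulting 9×27 matrix has rank 8, and its Smith normal form has invariant factors (1,1,1,1,1,1,1,1).

Boundary ∂_2: C_2 → C_1 maps a triangle to the signed sum of its edges. For instance
  ∂[1,3,6] = [3,6] − [1,6] + [1,3],
  ∂[4,5,9] = [5,9] − [4,9] + [4,5].
As a 27×18 matrix over Z this has rank 18, with invariant factors (1,1,1,1,1,1,1,1,1,1,1,1,1,1,1,1,1,2).

From H_k ≅ ker(∂_k) / im(∂_{k+1}) we obtain:

  H_0: rank C_0 − rank ∂_1 = 9 − 8 = 1, and the invariant factors of ∂_1 are all 1, so H_0 ≅ Z.

H_0 ≅ Z.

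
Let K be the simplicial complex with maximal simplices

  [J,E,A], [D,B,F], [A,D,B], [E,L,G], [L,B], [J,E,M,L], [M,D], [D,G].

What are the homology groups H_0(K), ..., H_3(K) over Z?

H_0 ≅ Z,  H_1 ≅ Z^3,  H_2 = 0,  H_3 = 0.

We work with the vertex ordering A < B < D < E < F < G < J < L < M. The simplices of K, each written with vertices in increasing order, are:

  0-simplices (9): A, B, D, E, F, G, J, L, M
  1-simplices (18): AB, AD, AE, AJ, BD, BF, BL, DF, DG, DM, EG, EJ, EL, EM, GL, JL, JM, LM
  2-simplices (8): ABD, AEJ, BDF, EGL, EJL, EJM, ELM, JLM
  3-simplices (1): EJLM

giving chain groups C_0 ≅ Z^9, C_1 ≅ Z^18, C_2 ≅ Z^8, C_3 ≅ Z^1.

∂_1: C_1 → C_0 sends each edge [p,q] (with p < q) to q − p. For instance
  ∂EL = L − E.
The resulting 9×18 matrix has rank 8, and its Smith normal form has invariant factors (1,1,1,1,1,1,1,1).

∂_2: C_2 → C_1 maps a triangle to the signed sum of its edges. For instance
  ∂EGL = GL − EL + EG,
  ∂EJL = JL − EL + EJ.
The 18×8 boundary matrix has rank 7 and Smith normal form diag(1,1,1,1,1,1,1).

Boundary ∂_3: C_3 → C_2 sends each 3-simplex σ to the alternating sum Σ_i (−1)^i (σ with its i-th vertex removed). For instance
  ∂EJLM = JLM − ELM + EJM − EJL.
This gives a 8×1 integer matrix of rank 1; reducing to Smith normal form yields diagonal entries (1).

Computing H_k = (kernel of ∂_k) / (image of ∂_{k+1}):

  H_0: rank C_0 − rank ∂_1 = 9 − 8 = 1, and the invariant factors of ∂_1 are all 1, so H_0 = Z.
  H_1: rank ker ∂_1 − rank ∂_2 = (18 − 8) − 7 = 3, and the invariant factors of ∂_2 are all 1, so H_1 = Z^3.
  H_2: rank ker ∂_2 − rank ∂_3 = (8 − 7) − 1 = 0, and the invariant factors of ∂_3 are all 1, so H_2 = 0.
  H_3: rank ker ∂_3 − rank ∂_4 = (1 − 1) − 0 = 0, and there is no ∂_4, so H_3 = 0.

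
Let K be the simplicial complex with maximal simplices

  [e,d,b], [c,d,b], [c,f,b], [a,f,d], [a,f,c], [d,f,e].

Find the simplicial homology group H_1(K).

H_1 = Z.

Fix the vertex order a < b < c < d < e < f and write every simplex with vertices in increasing order. Then dim K = 2 and the simplices of K are:

  0-simplices (6): a, b, c, d, e, f
  1-simplices (12): ac, ad, af, bc, bd, be, bf, cd, cf, de, df, ef
  2-simplices (6): acf, adf, bcd, bcf, bde, def

giving chain groups C_0 ≅ Z^6, C_1 ≅ Z^12, C_2 ≅ Z^6.

Boundary ∂_1: C_1 → C_0 maps an edge to its endpoints' difference, ∂[p,q] = q − p. For instance
  ∂ad = d − a.
The resulting 6×12 matrix has rank 5, and its Smith normal form has invariant factors (1,1,1,1,1).

∂_2: C_2 → C_1 maps a triangle to the signed sum of its edges. For instance
  ∂acf = cf − af + ac,
  ∂bde = de − be + bd.
As a 12×6 matrix over Z this has rank 6, with invariant factors (1,1,1,1,1,1).

From H_k ≅ ker(∂_k) / im(∂_{k+1}) we obtain:

  H_1: rank ker ∂_1 − rank ∂_2 = (12 − 5) − 6 = 1, and the invariant factors of ∂_2 are all 1, so H_1 = Z.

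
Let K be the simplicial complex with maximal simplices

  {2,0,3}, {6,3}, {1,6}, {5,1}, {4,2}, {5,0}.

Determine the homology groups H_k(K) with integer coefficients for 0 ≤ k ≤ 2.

Order the vertices as 0 < 1 < 2 < 3 < 4 < 5 < 6. Listing each simplex with vertices in this order, K has dimension 2 with simplices:

  0-simplices (7): [0], [1], [2], [3], [4], [5], [6]
  1-simplices (8): [0,2], [0,3], [0,5], [1,5], [1,6], [2,3], [2,4], [3,6]
  2-simplices (1): [0,2,3]

Hence C_0 ≅ Z^7, C_1 ≅ Z^8, C_2 ≅ Z^1.

∂_1: C_1 → C_0 is given by ∂[p,q] = [q] − [p]. For instance
  ∂[0,2] = [2] − [0].
The resulting 7×8 matrix has rank 6, and its Smith normal form has invariant factors (1,1,1,1,1,1).

The boundary map ∂_2: C_2 → C_1 sends each 2-simplex [p,q,r] to [q,r] − [p,r] + [p,q]. For instance
  ∂[0,2,3] = [2,3] − [0,3] + [0,2].
This gives a 8×1 integer matrix of rank 1; reducing to Smith normal form yields diagonal entries (1).

Reading off H_k = ker ∂_k / im ∂_{k+1}:

  H_0: rank C_0 − rank ∂_1 = 7 − 6 = 1, and the invariant factors of ∂_1 are all 1, so H_0 = Z.
  H_1: rank ker ∂_1 − rank ∂_2 = (8 − 6) − 1 = 1, and the invariant factors of ∂_2 are all 1, so H_1 = Z.
  H_2: rank ker ∂_2 − rank ∂_3 = (1 − 1) − 0 = 0, and there is no ∂_3, so H_2 = 0.

H_0 = Z,  H_1 = Z,  H_2 = 0.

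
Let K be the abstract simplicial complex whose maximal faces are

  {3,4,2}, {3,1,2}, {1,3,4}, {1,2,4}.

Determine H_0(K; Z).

Fix the vertex order 1 < 2 < 3 < 4 and write every simplex with vertices in increasing order. Then dim K = 2 and the simplices of K are:

  0-simplices (4): [1], [2], [3], [4]
  1-simplices (6): [1,2], [1,3], [1,4], [2,3], [2,4], [3,4]
  2-simplices (4): [1,2,3], [1,2,4], [1,3,4], [2,3,4]

giving chain groups C_0 ≅ Z^4, C_1 ≅ Z^6, C_2 ≅ Z^4.

Boundary ∂_1: C_1 → C_0 maps an edge to its endpoints' difference, ∂[p,q] = q − p. For instance
  ∂[1,2] = [2] − [1].
The 4×6 boundary matrix has rank 3 and Smith normal form diag(1,1,1).

∂_2: C_2 → C_1 maps a triangle to the signed sum of its edges. For instance
  ∂[1,3,4] = [3,4] − [1,4] + [1,3],
  ∂[1,2,3] = [2,3] − [1,3] + [1,2].
The resulting 6×4 matrix has rank 3, and its Smith normal form has invariant factors (1,1,1).

From H_k ≅ ker(∂_k) / im(∂_{k+1}) we obtain:

  H_0: rank C_0 − rank ∂_1 = 4 − 3 = 1, and the invariant factors of ∂_1 are all 1, so H_0 ≅ Z.

H_0 ≅ Z.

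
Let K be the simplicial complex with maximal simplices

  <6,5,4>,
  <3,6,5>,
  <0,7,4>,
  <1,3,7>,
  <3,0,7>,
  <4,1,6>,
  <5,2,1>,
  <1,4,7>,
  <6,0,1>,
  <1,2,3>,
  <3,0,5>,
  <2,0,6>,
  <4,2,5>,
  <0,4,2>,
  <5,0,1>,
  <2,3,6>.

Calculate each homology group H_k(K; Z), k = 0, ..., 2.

K has 8 vertices, 24 edges, 16 triangles.
rank ∂_0 = 0, rank ∂_1 = 7 ⇒ b_0 = 8 − 0 − 7 = 1; all invariant factors of ∂_1 are 1 so no torsion. So H_0 ≅ Z.
rank ∂_1 = 7, rank ∂_2 = 15 ⇒ b_1 = 24 − 7 − 15 = 2; all invariant factors of ∂_2 are 1 so no torsion. So H_1 ≅ Z^2.
rank ∂_2 = 15, rank ∂_3 = 0 ⇒ b_2 = 16 − 15 − 0 = 1. So H_2 ≅ Z.

H_0 ≅ Z,  H_1 ≅ Z^2,  H_2 ≅ Z.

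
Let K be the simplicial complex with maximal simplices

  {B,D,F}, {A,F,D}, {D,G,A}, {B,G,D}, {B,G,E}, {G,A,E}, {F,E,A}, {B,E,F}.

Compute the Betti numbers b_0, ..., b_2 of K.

We work with the vertex ordering A < B < D < E < F < G. The simplices of K, each written with vertices in increasing order, are:

  0-simplices (6): A, B, D, E, F, G
  1-simplices (12): AD, AE, AF, AG, BD, BE, BF, BG, DF, DG, EF, EG
  2-simplices (8): ADF, ADG, AEF, AEG, BDF, BDG, BEF, BEG

so the chain groups are C_0 ≅ Z^6, C_1 ≅ Z^12, C_2 ≅ Z^8.

The boundary map ∂_1: C_1 → C_0 is given by ∂[p,q] = [q] − [p].
The resulting 6×12 matrix has rank 5, and its Smith normal form has invariant factors (1,1,1,1,1).

The boundary map ∂_2: C_2 → C_1 sends each 2-simplex [p,q,r] to [q,r] − [p,r] + [p,q]. For instance
  ∂AEG = EG − AG + AE,
  ∂BDG = DG − BG + BD.
This gives a 12×8 integer matrix of rank 7; reducing to Smith normal form yields diagonal entries (1,1,1,1,1,1,1).

Now H_k = ker ∂_k / im ∂_{k+1}, so:

  H_0: rank C_0 − rank ∂_1 = 6 − 5 = 1, and the invariant factors of ∂_1 are all 1, so H_0 = Z.
  H_1: rank ker ∂_1 − rank ∂_2 = (12 − 5) − 7 = 0, and the invariant factors of ∂_2 are all 1, so H_1 = 0.
  H_2: rank ker ∂_2 − rank ∂_3 = (8 − 7) − 0 = 1, and there is no ∂_3, so H_2 = Z.

Hence the Betti numbers are b_0 = 1, b_1 = 0, b_2 = 1.

b_0 = 1, b_1 = 0, b_2 = 1.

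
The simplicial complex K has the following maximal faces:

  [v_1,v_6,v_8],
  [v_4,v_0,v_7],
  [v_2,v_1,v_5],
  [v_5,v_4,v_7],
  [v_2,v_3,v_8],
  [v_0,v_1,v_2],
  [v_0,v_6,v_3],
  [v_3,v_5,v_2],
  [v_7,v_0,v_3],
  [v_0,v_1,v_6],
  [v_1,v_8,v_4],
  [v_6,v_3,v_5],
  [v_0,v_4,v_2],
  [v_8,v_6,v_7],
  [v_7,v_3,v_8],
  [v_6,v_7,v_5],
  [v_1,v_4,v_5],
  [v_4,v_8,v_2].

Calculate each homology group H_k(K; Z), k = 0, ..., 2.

Fix the vertex order v_0 < v_1 < v_2 < v_3 < v_4 < v_5 < v_6 < v_7 < v_8 and write every simplex with vertices in increasing order. Then dim K = 2 and the simplices of K are:

  0-simplices (9): [v_0], [v_1], [v_2], [v_3], [v_4], [v_5], [v_6], [v_7], [v_8]
  1-simplices (27): (27 of them)
  2-simplices (18): (18 of them)

Hence C_0 ≅ Z^9, C_1 ≅ Z^27, C_2 ≅ Z^18.

The boundary map ∂_1: C_1 → C_0 sends each edge [p,q] (with p < q) to q − p.
This gives a 9×27 integer matrix of rank 8; reducing to Smith normal form yields diagonal entries (1,1,1,1,1,1,1,1).

∂_2: C_2 → C_1 acts by ∂[p,q,r] = [q,r] − [p,r] + [p,q]. For instance
  ∂[v_1,v_6,v_8] = [v_6,v_8] − [v_1,v_8] + [v_1,v_6],
  ∂[v_1,v_4,v_5] = [v_4,v_5] − [v_1,v_5] + [v_1,v_4].
As a 27×18 matrix over Z this has rank 18, with invariant factors (1,1,1,1,1,1,1,1,1,1,1,1,1,1,1,1,1,2).

Computing H_k = (kernel of ∂_k) / (image of ∂_{k+1}):

  H_0: rank C_0 − rank ∂_1 = 9 − 8 = 1, and the invariant factors of ∂_1 are all 1, so H_0 ≅ Z.
  H_1: rank ker ∂_1 − rank ∂_2 = (27 − 8) − 18 = 1, and ∂_2 has invariant factor 2 > 1, so H_1 ≅ Z ⊕ Z/2Z.
  H_2: rank ker ∂_2 − rank ∂_3 = (18 − 18) − 0 = 0, and there is no ∂_3, so H_2 ≅ 0.

(K is a triangulation of the Klein bottle.)

H_0 ≅ Z,  H_1 ≅ Z ⊕ Z/2Z,  H_2 = 0.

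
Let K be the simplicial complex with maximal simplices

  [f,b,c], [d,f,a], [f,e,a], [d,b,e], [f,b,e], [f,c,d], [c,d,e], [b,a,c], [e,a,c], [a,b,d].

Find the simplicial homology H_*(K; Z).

H_0 ≅ Z,  H_1 ≅ Z/2Z,  H_2 = 0.

We work with the vertex ordering a < b < c < d < e < f. The simplices of K, each written with vertices in increasing order, are:

  0-simplices (6): a, b, c, d, e, f
  1-simplices (15): ab, ac, ad, ae, af, bc, bd, be, bf, cd, ce, cf, de, df, ef
  2-simplices (10): abc, abd, ace, adf, aef, bcf, bde, bef, cde, cdf

Hence C_0 ≅ Z^6, C_1 ≅ Z^15, C_2 ≅ Z^10.

∂_1: C_1 → C_0 is given by ∂[p,q] = [q] − [p]. For instance
  ∂af = f − a.
The resulting 6×15 matrix has rank 5, and its Smith normal form has invariant factors (1,1,1,1,1).

The boundary map ∂_2: C_2 → C_1 maps a triangle to the signed sum of its edges. For instance
  ∂bde = de − be + bd,
  ∂abd = bd − ad + ab.
The 15×10 boundary matrix has rank 10 and Smith normal form diag(1,1,1,1,1,1,1,1,1,2).

Reading off H_k = ker ∂_k / im ∂_{k+1}:

  H_0: rank C_0 − rank ∂_1 = 6 − 5 = 1, and the invariant factors of ∂_1 are all 1, so H_0 ≅ Z.
  H_1: rank ker ∂_1 − rank ∂_2 = (15 − 5) − 10 = 0, and ∂_2 has invariant factor 2 > 1, so H_1 ≅ Z/2Z.
  H_2: rank ker ∂_2 − rank ∂_3 = (10 − 10) − 0 = 0, and there is no ∂_3, so H_2 ≅ 0.

(K is a triangulation of the real projective plane RP^2.)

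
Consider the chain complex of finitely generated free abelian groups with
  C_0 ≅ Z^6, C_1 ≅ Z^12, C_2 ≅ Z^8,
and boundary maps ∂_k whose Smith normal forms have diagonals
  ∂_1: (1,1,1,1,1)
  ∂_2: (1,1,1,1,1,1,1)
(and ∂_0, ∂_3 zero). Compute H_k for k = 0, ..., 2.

H_0: b_0 = 6 − 0 − 5 = 1; torsion from ∂_1 factors > 1: none. So H_0 ≅ Z.
H_1: b_1 = 12 − 5 − 7 = 0; torsion from ∂_2 factors > 1: none. So H_1 ≅ 0.
H_2: b_2 = 8 − 7 − 0 = 1; torsion from ∂_3 factors > 1: none. So H_2 ≅ Z.

H_0 ≅ Z,  H_1 = 0,  H_2 ≅ Z.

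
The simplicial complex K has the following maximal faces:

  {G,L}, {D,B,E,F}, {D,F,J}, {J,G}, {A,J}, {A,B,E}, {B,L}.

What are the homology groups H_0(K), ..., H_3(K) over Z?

H_0 = Z,  H_1 = Z^2,  H_2 = 0,  H_3 = 0.

Order the vertices as A < B < D < E < F < G < J < L. Listing each simplex with vertices in this order, K has dimension 3 with simplices:

  0-simplices (8): A, B, D, E, F, G, J, L
  1-simplices (14): AB, AE, AJ, BD, BE, BF, BL, DE, DF, DJ, EF, FJ, GJ, GL
  2-simplices (6): ABE, BDE, BDF, BEF, DEF, DFJ
  3-simplices (1): BDEF

giving chain groups C_0 ≅ Z^8, C_1 ≅ Z^14, C_2 ≅ Z^6, C_3 ≅ Z^1.

Boundary ∂_1: C_1 → C_0 sends each edge [p,q] (with p < q) to q − p. For instance
  ∂AE = E − A.
This gives a 8×14 integer matrix of rank 7; reducing to Smith normal form yields diagonal entries (1,1,1,1,1,1,1).

The boundary map ∂_2: C_2 → C_1 acts by ∂[p,q,r] = [q,r] − [p,r] + [p,q]. For instance
  ∂BDE = DE − BE + BD,
  ∂BDF = DF − BF + BD.
This gives a 14×6 integer matrix of rank 5; reducing to Smith normal form yields diagonal entries (1,1,1,1,1).

∂_3: C_3 → C_2 sends each 3-simplex σ to the alternating sum Σ_i (−1)^i (σ with its i-th vertex removed). For instance
  ∂BDEF = DEF − BEF + BDF − BDE.
The resulting 6×1 matrix has rank 1, and its Smith normal form has invariant factors (1).

Now H_k = ker ∂_k / im ∂_{k+1}, so:

  H_0: rank C_0 − rank ∂_1 = 8 − 7 = 1, and the invariant factors of ∂_1 are all 1, so H_0 ≅ Z.
  H_1: rank ker ∂_1 − rank ∂_2 = (14 − 7) − 5 = 2, and the invariant factors of ∂_2 are all 1, so H_1 ≅ Z^2.
  H_2: rank ker ∂_2 − rank ∂_3 = (6 − 5) − 1 = 0, and the invariant factors of ∂_3 are all 1, so H_2 ≅ 0.
  H_3: rank ker ∂_3 − rank ∂_4 = (1 − 1) − 0 = 0, and there is no ∂_4, so H_3 ≅ 0.

As a check, the Euler characteristic is 8 − 14 + 6 − 1 = -1, which agrees with 1 − 2 + 0 − 0 = -1.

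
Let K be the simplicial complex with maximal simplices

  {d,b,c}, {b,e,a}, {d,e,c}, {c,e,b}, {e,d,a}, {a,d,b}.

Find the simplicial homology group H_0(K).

H_0 ≅ Z.

K has 5 vertices, 9 edges, 6 triangles.
rank ∂_0 = 0, rank ∂_1 = 4 ⇒ b_0 = 5 − 0 − 4 = 1; all invariant factors of ∂_1 are 1 so no torsion. So H_0 ≅ Z.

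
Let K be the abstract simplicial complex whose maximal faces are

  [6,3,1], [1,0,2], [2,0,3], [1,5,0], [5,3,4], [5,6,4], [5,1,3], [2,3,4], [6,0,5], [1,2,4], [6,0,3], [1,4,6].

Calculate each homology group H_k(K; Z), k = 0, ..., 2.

H_0 = Z,  H_1 = Z/2Z,  H_2 = 0.

We work with the vertex ordering 0 < 1 < 2 < 3 < 4 < 5 < 6. The simplices of K, each written with vertices in increasing order, are:

  0-simplices (7): [0], [1], [2], [3], [4], [5], [6]
  1-simplices (18): [0,1], [0,2], [0,3], [0,5], [0,6], [1,2], [1,3], [1,4], [1,5], [1,6], [2,3], [2,4], [3,4], [3,5], [3,6], [4,5], [4,6], [5,6]
  2-simplices (12): [0,1,2], [0,1,5], [0,2,3], [0,3,6], [0,5,6], [1,2,4], [1,3,5], [1,3,6], [1,4,6], [2,3,4], [3,4,5], [4,5,6]

so the chain groups are C_0 ≅ Z^7, C_1 ≅ Z^18, C_2 ≅ Z^12.

Boundary ∂_1: C_1 → C_0 is given by ∂[p,q] = [q] − [p]. For instance
  ∂[1,4] = [4] − [1].
As a 7×18 matrix over Z this has rank 6, with invariant factors (1,1,1,1,1,1).

Boundary ∂_2: C_2 → C_1 acts by ∂[p,q,r] = [q,r] − [p,r] + [p,q]. For instance
  ∂[1,2,4] = [2,4] − [1,4] + [1,2],
  ∂[0,1,2] = [1,2] − [0,2] + [0,1].
The 18×12 boundary matrix has rank 12 and Smith normal form diag(1,1,1,1,1,1,1,1,1,1,1,2).

Reading off H_k = ker ∂_k / im ∂_{k+1}:

  H_0: rank C_0 − rank ∂_1 = 7 − 6 = 1, and the invariant factors of ∂_1 are all 1, so H_0 ≅ Z.
  H_1: rank ker ∂_1 − rank ∂_2 = (18 − 6) − 12 = 0, and ∂_2 has invariant factor 2 > 1, so H_1 ≅ Z/2Z.
  H_2: rank ker ∂_2 − rank ∂_3 = (12 − 12) − 0 = 0, and there is no ∂_3, so H_2 ≅ 0.

As a check, the Euler characteristic is 7 − 18 + 12 = 1, which agrees with 1 − 0 + 0 = 1.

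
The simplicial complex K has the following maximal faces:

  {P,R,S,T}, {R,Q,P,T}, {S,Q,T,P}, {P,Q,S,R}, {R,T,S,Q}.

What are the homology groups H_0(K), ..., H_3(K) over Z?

We work with the vertex ordering P < Q < R < S < T. The simplices of K, each written with vertices in increasing order, are:

  0-simplices (5): P, Q, R, S, T
  1-simplices (10): PQ, PR, PS, PT, QR, QS, QT, RS, RT, ST
  2-simplices (10): PQR, PQS, PQT, PRS, PRT, PST, QRS, QRT, QST, RST
  3-simplices (5): PQRS, PQRT, PQST, PRST, QRST

so the chain groups are C_0 ≅ Z^5, C_1 ≅ Z^10, C_2 ≅ Z^10, C_3 ≅ Z^5.

Boundary ∂_1: C_1 → C_0 sends each edge [p,q] (with p < q) to q − p. For instance
  ∂QS = S − Q.
The resulting 5×10 matrix has rank 4, and its Smith normal form has invariant factors (1,1,1,1).

Boundary ∂_2: C_2 → C_1 maps a triangle to the signed sum of its edges. For instance
  ∂PST = ST − PT + PS,
  ∂PRS = RS − PS + PR.
As a 10×10 matrix over Z this has rank 6, with invariant factors (1,1,1,1,1,1).

The boundary map ∂_3: C_3 → C_2 sends each 3-simplex σ to the alternating sum Σ_i (−1)^i (σ with its i-th vertex removed). For instance
  ∂PQRT = QRT − PRT + PQT − PQR,
  ∂QRST = RST − QST + QRT − QRS.
The 10×5 boundary matrix has rank 4 and Smith normal form diag(1,1,1,1).

From H_k ≅ ker(∂_k) / im(∂_{k+1}) we obtain:

  H_0: rank C_0 − rank ∂_1 = 5 − 4 = 1, and the invariant factors of ∂_1 are all 1, so H_0 ≅ Z.
  H_1: rank ker ∂_1 − rank ∂_2 = (10 − 4) − 6 = 0, and the invariant factors of ∂_2 are all 1, so H_1 ≅ 0.
  H_2: rank ker ∂_2 − rank ∂_3 = (10 − 6) − 4 = 0, and the invariant factors of ∂_3 are all 1, so H_2 ≅ 0.
  H_3: rank ker ∂_3 − rank ∂_4 = (5 − 4) − 0 = 1, and there is no ∂_4, so H_3 ≅ Z.

(K is a triangulation of the 3-sphere S^3.)

H_0 ≅ Z,  H_1 = 0,  H_2 = 0,  H_3 ≅ Z.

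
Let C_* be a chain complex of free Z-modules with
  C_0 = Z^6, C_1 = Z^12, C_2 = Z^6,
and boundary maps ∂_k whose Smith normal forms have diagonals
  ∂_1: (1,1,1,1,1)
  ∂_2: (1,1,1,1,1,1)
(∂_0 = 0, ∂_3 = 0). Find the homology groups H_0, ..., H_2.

H_0 = Z,  H_1 = Z,  H_2 = 0.

H_0: b_0 = 6 − 0 − 5 = 1; torsion from ∂_1 factors > 1: none. So H_0 = Z.
H_1: b_1 = 12 − 5 − 6 = 1; torsion from ∂_2 factors > 1: none. So H_1 = Z.
H_2: b_2 = 6 − 6 − 0 = 0; torsion from ∂_3 factors > 1: none. So H_2 = 0.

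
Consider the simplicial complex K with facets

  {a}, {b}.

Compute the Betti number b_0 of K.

Take the total order a < b on the vertex set. Then K (dimension 0) consists of the simplices:

  0-simplices (2): a, b

Hence C_0 ≅ Z^2.

Computing H_k = (kernel of ∂_k) / (image of ∂_{k+1}):

  H_0: rank C_0 − rank ∂_1 = 2 − 0 = 2, and there is no ∂_1, so H_0 ≅ Z^2.

Hence the Betti numbers are b_0 = 2.

b_0 = 2.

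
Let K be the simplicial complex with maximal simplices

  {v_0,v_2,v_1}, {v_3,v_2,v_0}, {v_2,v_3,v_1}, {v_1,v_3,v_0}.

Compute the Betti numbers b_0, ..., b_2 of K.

Take the total order v_0 < v_1 < v_2 < v_3 on the vertex set. Then K (dimension 2) consists of the simplices:

  0-simplices (4): [v_0], [v_1], [v_2], [v_3]
  1-simplices (6): [v_0,v_1], [v_0,v_2], [v_0,v_3], [v_1,v_2], [v_1,v_3], [v_2,v_3]
  2-simplices (4): [v_0,v_1,v_2], [v_0,v_1,v_3], [v_0,v_2,v_3], [v_1,v_2,v_3]

giving chain groups C_0 ≅ Z^4, C_1 ≅ Z^6, C_2 ≅ Z^4.

Boundary ∂_1: C_1 → C_0 is given by ∂[p,q] = [q] − [p]. For instance
  ∂[v_0,v_1] = [v_1] − [v_0].
The 4×6 boundary matrix has rank 3 and Smith normal form diag(1,1,1).

∂_2: C_2 → C_1 sends each 2-simplex [p,q,r] to [q,r] − [p,r] + [p,q]. For instance
  ∂[v_0,v_1,v_2] = [v_1,v_2] − [v_0,v_2] + [v_0,v_1],
  ∂[v_1,v_2,v_3] = [v_2,v_3] − [v_1,v_3] + [v_1,v_2].
The resulting 6×4 matrix has rank 3, and its Smith normal form has invariant factors (1,1,1).

Reading off H_k = ker ∂_k / im ∂_{k+1}:

  H_0: rank C_0 − rank ∂_1 = 4 − 3 = 1, and the invariant factors of ∂_1 are all 1, so H_0 ≅ Z.
  H_1: rank ker ∂_1 − rank ∂_2 = (6 − 3) − 3 = 0, and the invariant factors of ∂_2 are all 1, so H_1 ≅ 0.
  H_2: rank ker ∂_2 − rank ∂_3 = (4 − 3) − 0 = 1, and there is no ∂_3, so H_2 ≅ Z.

As a check, the Euler characteristic is 4 − 6 + 4 = 2, which agrees with 1 − 0 + 1 = 2.
(K is a triangulation of the 2-sphere S^2.)

Hence the Betti numbers are b_0 = 1, b_1 = 0, b_2 = 1.

b_0 = 1, b_1 = 0, b_2 = 1.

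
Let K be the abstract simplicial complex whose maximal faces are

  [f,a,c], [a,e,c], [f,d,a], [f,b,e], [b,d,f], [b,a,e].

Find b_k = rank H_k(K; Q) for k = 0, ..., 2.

b_0 = 1, b_1 = 1, b_2 = 0.

Order the vertices as a < b < c < d < e < f. Listing each simplex with vertices in this order, K has dimension 2 with simplices:

  0-simplices (6): a, b, c, d, e, f
  1-simplices (12): ab, ac, ad, ae, af, bd, be, bf, ce, cf, df, ef
  2-simplices (6): abe, ace, acf, adf, bdf, bef

so the chain groups are C_0 ≅ Z^6, C_1 ≅ Z^12, C_2 ≅ Z^6.

Boundary ∂_1: C_1 → C_0 sends each edge [p,q] (with p < q) to q − p.
The 6×12 boundary matrix has rank 5 and Smith normal form diag(1,1,1,1,1).

∂_2: C_2 → C_1 acts by ∂[p,q,r] = [q,r] − [p,r] + [p,q]. For instance
  ∂acf = cf − af + ac,
  ∂adf = df − af + ad.
As a 12×6 matrix over Z this has rank 6, with invariant factors (1,1,1,1,1,1).

Computing H_k = (kernel of ∂_k) / (image of ∂_{k+1}):

  H_0: rank C_0 − rank ∂_1 = 6 − 5 = 1, and the invariant factors of ∂_1 are all 1, so H_0 ≅ Z.
  H_1: rank ker ∂_1 − rank ∂_2 = (12 − 5) − 6 = 1, and the invariant factors of ∂_2 are all 1, so H_1 ≅ Z.
  H_2: rank ker ∂_2 − rank ∂_3 = (6 − 6) − 0 = 0, and there is no ∂_3, so H_2 ≅ 0.

Hence the Betti numbers are b_0 = 1, b_1 = 1, b_2 = 0.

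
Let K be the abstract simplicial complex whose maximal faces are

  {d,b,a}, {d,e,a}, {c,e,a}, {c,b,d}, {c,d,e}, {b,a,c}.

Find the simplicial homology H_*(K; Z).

H_0 = Z,  H_1 = 0,  H_2 = Z.

We work with the vertex ordering a < b < c < d < e. The simplices of K, each written with vertices in increasing order, are:

  0-simplices (5): a, b, c, d, e
  1-simplices (9): ab, ac, ad, ae, bc, bd, cd, ce, de
  2-simplices (6): abc, abd, ace, ade, bcd, cde

giving chain groups C_0 ≅ Z^5, C_1 ≅ Z^9, C_2 ≅ Z^6.

The boundary map ∂_1: C_1 → C_0 maps an edge to its endpoints' difference, ∂[p,q] = q − p.
This gives a 5×9 integer matrix of rank 4; reducing to Smith normal form yields diagonal entries (1,1,1,1).

The boundary map ∂_2: C_2 → C_1 acts by ∂[p,q,r] = [q,r] − [p,r] + [p,q]. For instance
  ∂bcd = cd − bd + bc,
  ∂cde = de − ce + cd.
The 9×6 boundary matrix has rank 5 and Smith normal form diag(1,1,1,1,1).

Now H_k = ker ∂_k / im ∂_{k+1}, so:

  H_0: rank C_0 − rank ∂_1 = 5 − 4 = 1, and the invariant factors of ∂_1 are all 1, so H_0 = Z.
  H_1: rank ker ∂_1 − rank ∂_2 = (9 − 4) − 5 = 0, and the invariant factors of ∂_2 are all 1, so H_1 = 0.
  H_2: rank ker ∂_2 − rank ∂_3 = (6 − 5) − 0 = 1, and there is no ∂_3, so H_2 = Z.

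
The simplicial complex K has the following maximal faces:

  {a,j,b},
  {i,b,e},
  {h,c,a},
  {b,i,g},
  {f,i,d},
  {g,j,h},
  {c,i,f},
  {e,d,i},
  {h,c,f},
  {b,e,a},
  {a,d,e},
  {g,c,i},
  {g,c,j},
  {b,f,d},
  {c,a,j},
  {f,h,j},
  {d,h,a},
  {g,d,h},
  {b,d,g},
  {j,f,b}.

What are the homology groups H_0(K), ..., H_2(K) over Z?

Order the vertices as a < b < c < d < e < f < g < h < i < j. Listing each simplex with vertices in this order, K has dimension 2 with simplices:

  0-simplices (10): a, b, c, d, e, f, g, h, i, j
  1-simplices (30): ab, ac, ad, ae, ah, aj, bd, be, bf, bg, bi, bj, cf, cg, ch, ci, cj, de, df, dg, dh, di, ei, fh, fi, fj, gh, gi, gj, hj
  2-simplices (20): abe, abj, ach, acj, ade, adh, bdf, bdg, bei, bfj, bgi, cfh, cfi, cgi, cgj, dei, dfi, dgh, fhj, ghj

Hence C_0 ≅ Z^10, C_1 ≅ Z^30, C_2 ≅ Z^20.

Boundary ∂_1: C_1 → C_0 maps an edge to its endpoints' difference, ∂[p,q] = q − p.
This gives a 10×30 integer matrix of rank 9; reducing to Smith normal form yields diagonal entries (1,1,1,1,1,1,1,1,1).

The boundary map ∂_2: C_2 → C_1 maps a triangle to the signed sum of its edges. For instance
  ∂cgi = gi − ci + cg,
  ∂cfh = fh − ch + cf.
The 30×20 boundary matrix has rank 20 and Smith normal form diag(1,1,1,1,1,1,1,1,1,1,1,1,1,1,1,1,1,1,1,2).

Now H_k = ker ∂_k / im ∂_{k+1}, so:

  H_0: rank C_0 − rank ∂_1 = 10 − 9 = 1, and the invariant factors of ∂_1 are all 1, so H_0 = Z.
  H_1: rank ker ∂_1 − rank ∂_2 = (30 − 9) − 20 = 1, and ∂_2 has invariant factor 2 > 1, so H_1 = Z ⊕ Z/2.
  H_2: rank ker ∂_2 − rank ∂_3 = (20 − 20) − 0 = 0, and there is no ∂_3, so H_2 = 0.

As a check, the Euler characteristic is 10 − 30 + 20 = 0, which agrees with 1 − 1 + 0 = 0.
(K is a triangulation of the Klein bottle.)

H_0 = Z,  H_1 = Z ⊕ Z/2,  H_2 = 0.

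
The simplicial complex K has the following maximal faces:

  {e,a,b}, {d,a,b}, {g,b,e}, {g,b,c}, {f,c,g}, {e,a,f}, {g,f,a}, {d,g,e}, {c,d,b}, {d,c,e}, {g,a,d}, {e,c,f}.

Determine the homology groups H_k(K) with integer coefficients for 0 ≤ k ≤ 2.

Order the vertices as a < b < c < d < e < f < g. Listing each simplex with vertices in this order, K has dimension 2 with simplices:

  0-simplices (7): a, b, c, d, e, f, g
  1-simplices (18): ab, ad, ae, af, ag, bc, bd, be, bg, cd, ce, cf, cg, de, dg, ef, eg, fg
  2-simplices (12): abd, abe, adg, aef, afg, bcd, bcg, beg, cde, cef, cfg, deg

Hence C_0 ≅ Z^7, C_1 ≅ Z^18, C_2 ≅ Z^12.

Boundary ∂_1: C_1 → C_0 is given by ∂[p,q] = [q] − [p].
This gives a 7×18 integer matrix of rank 6; reducing to Smith normal form yields diagonal entries (1,1,1,1,1,1).

Boundary ∂_2: C_2 → C_1 maps a triangle to the signed sum of its edges. For instance
  ∂aef = ef − af + ae,
  ∂cde = de − ce + cd.
The resulting 18×12 matrix has rank 12, and its Smith normal form has invariant factors (1,1,1,1,1,1,1,1,1,1,1,2).

From H_k ≅ ker(∂_k) / im(∂_{k+1}) we obtain:

  H_0: rank C_0 − rank ∂_1 = 7 − 6 = 1, and the invariant factors of ∂_1 are all 1, so H_0 = Z.
  H_1: rank ker ∂_1 − rank ∂_2 = (18 − 6) − 12 = 0, and ∂_2 has invariant factor 2 > 1, so H_1 = Z_2.
  H_2: rank ker ∂_2 − rank ∂_3 = (12 − 12) − 0 = 0, and there is no ∂_3, so H_2 = 0.

(K is a triangulation of the real projective plane RP^2.)

H_0 = Z,  H_1 = Z_2,  H_2 = 0.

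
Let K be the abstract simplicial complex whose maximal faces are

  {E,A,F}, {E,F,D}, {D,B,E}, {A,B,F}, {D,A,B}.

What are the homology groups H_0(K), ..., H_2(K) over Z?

H_0 = Z,  H_1 = Z,  H_2 = 0.

Take the total order A < B < D < E < F on the vertex set. Then K (dimension 2) consists of the simplices:

  0-simplices (5): A, B, D, E, F
  1-simplices (10): AB, AD, AE, AF, BD, BE, BF, DE, DF, EF
  2-simplices (5): ABD, ABF, AEF, BDE, DEF

Hence C_0 ≅ Z^5, C_1 ≅ Z^10, C_2 ≅ Z^5.

∂_1: C_1 → C_0 is given by ∂[p,q] = [q] − [p]. For instance
  ∂AD = D − A.
This gives a 5×10 integer matrix of rank 4; reducing to Smith normal form yields diagonal entries (1,1,1,1).

∂_2: C_2 → C_1 acts by ∂[p,q,r] = [q,r] − [p,r] + [p,q]. For instance
  ∂BDE = DE − BE + BD,
  ∂AEF = EF − AF + AE.
As a 10×5 matrix over Z this has rank 5, with invariant factors (1,1,1,1,1).

Reading off H_k = ker ∂_k / im ∂_{k+1}:

  H_0: rank C_0 − rank ∂_1 = 5 − 4 = 1, and the invariant factors of ∂_1 are all 1, so H_0 = Z.
  H_1: rank ker ∂_1 − rank ∂_2 = (10 − 4) − 5 = 1, and the invariant factors of ∂_2 are all 1, so H_1 = Z.
  H_2: rank ker ∂_2 − rank ∂_3 = (5 − 5) − 0 = 0, and there is no ∂_3, so H_2 = 0.

As a check, the Euler characteristic is 5 − 10 + 5 = 0, which agrees with 1 − 1 + 0 = 0.
(K is a triangulation of the Möbius band.)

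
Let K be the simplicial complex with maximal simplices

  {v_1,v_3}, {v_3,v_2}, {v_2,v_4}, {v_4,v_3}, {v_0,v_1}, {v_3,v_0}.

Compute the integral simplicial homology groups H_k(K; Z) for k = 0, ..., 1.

H_0 ≅ Z,  H_1 ≅ Z^2.

K has 5 vertices, 6 edges.
rank ∂_0 = 0, rank ∂_1 = 4 ⇒ b_0 = 5 − 0 − 4 = 1; all invariant factors of ∂_1 are 1 so no torsion. So H_0 ≅ Z.
rank ∂_1 = 4, rank ∂_2 = 0 ⇒ b_1 = 6 − 4 − 0 = 2. So H_1 ≅ Z^2.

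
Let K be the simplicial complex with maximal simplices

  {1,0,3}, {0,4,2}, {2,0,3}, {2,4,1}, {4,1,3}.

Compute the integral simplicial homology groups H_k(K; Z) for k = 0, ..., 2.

We work with the vertex ordering 0 < 1 < 2 < 3 < 4. The simplices of K, each written with vertices in increasing order, are:

  0-simplices (5): [0], [1], [2], [3], [4]
  1-simplices (10): [0,1], [0,2], [0,3], [0,4], [1,2], [1,3], [1,4], [2,3], [2,4], [3,4]
  2-simplices (5): [0,1,3], [0,2,3], [0,2,4], [1,2,4], [1,3,4]

so the chain groups are C_0 ≅ Z^5, C_1 ≅ Z^10, C_2 ≅ Z^5.

The boundary map ∂_1: C_1 → C_0 sends each edge [p,q] (with p < q) to q − p.
The resulting 5×10 matrix has rank 4, and its Smith normal form has invariant factors (1,1,1,1).

Boundary ∂_2: C_2 → C_1 acts by ∂[p,q,r] = [q,r] − [p,r] + [p,q]. For instance
  ∂[1,3,4] = [3,4] − [1,4] + [1,3],
  ∂[1,2,4] = [2,4] − [1,4] + [1,2].
The resulting 10×5 matrix has rank 5, and its Smith normal form has invariant factors (1,1,1,1,1).

Now H_k = ker ∂_k / im ∂_{k+1}, so:

  H_0: rank C_0 − rank ∂_1 = 5 − 4 = 1, and the invariant factors of ∂_1 are all 1, so H_0 = Z.
  H_1: rank ker ∂_1 − rank ∂_2 = (10 − 4) − 5 = 1, and the invariant factors of ∂_2 are all 1, so H_1 = Z.
  H_2: rank ker ∂_2 − rank ∂_3 = (5 − 5) − 0 = 0, and there is no ∂_3, so H_2 = 0.

H_0 ≅ Z,  H_1 ≅ Z,  H_2 = 0.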